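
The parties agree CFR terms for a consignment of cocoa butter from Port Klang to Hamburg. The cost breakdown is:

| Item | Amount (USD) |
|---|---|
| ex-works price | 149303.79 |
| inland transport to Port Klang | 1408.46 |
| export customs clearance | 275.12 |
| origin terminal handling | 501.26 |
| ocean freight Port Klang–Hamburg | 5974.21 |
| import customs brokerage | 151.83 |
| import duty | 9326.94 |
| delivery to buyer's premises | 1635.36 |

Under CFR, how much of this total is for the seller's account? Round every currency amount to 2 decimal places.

Seller's account: USD 157462.84

CFR: the seller pays costs through ocean freight to the destination port, but not insurance.
Seller's account: goods 149303.79 + inland to port 1408.46 + export clearance 275.12 + origin terminal 501.26 + freight 5974.21 = 157462.84
Buyer's account: brokerage 151.83 + duty 9326.94 + delivery 1635.36 = 11114.13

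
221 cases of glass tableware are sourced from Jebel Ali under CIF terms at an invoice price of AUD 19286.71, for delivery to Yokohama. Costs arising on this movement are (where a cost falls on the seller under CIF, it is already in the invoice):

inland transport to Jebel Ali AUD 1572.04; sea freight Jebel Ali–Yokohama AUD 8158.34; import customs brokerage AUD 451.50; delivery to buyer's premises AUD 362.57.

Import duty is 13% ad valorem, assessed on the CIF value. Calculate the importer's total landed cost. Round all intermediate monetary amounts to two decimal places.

Total landed cost: AUD 22608.05

CIF: the seller pays costs through ocean freight and marine insurance to the destination port.
Already in the invoice (seller's account under CIF): inland to port, freight — exclude.
The CIF price already equals the CIF value: 19286.71
Import duty = 19286.71 × 13% = 2507.27
Buyer bears: brokerage 451.50 + delivery 362.57 + duty 2507.27 = 3321.34
Landed cost = invoice 19286.71 + 3321.34 = 22608.05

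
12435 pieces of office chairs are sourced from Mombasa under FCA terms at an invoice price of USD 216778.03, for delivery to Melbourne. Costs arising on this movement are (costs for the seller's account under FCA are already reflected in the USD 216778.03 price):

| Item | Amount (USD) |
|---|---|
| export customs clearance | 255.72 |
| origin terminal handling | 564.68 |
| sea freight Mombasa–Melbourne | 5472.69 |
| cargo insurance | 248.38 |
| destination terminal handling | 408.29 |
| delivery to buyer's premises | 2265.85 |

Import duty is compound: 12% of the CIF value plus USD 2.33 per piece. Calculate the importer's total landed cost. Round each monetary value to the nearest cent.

Total landed cost: USD 281479.12

FCA: the seller delivers export-cleared goods to the carrier; the buyer bears costs from that point.
Already in the invoice (seller's account under FCA): export clearance — exclude.
CIF value = FCA price + origin terminal + freight + insurance = 216778.03 + 564.68 + 5472.69 + 248.38 = 223063.78
Ad valorem component: 223063.78 × 12% = 26767.65
Specific component: 12435 × 2.33 = 28973.55
Import duty = 26767.65 + 28973.55 = 55741.20
Buyer bears: origin terminal 564.68 + freight 5472.69 + insurance 248.38 + destination terminal 408.29 + delivery 2265.85 + duty 55741.20 = 64701.09
Landed cost = invoice 216778.03 + 64701.09 = 281479.12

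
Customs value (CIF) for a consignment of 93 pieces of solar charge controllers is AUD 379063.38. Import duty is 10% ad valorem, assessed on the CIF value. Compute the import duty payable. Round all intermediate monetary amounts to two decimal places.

Import duty: AUD 37906.34

Import duty = 379063.38 × 10% = 37906.34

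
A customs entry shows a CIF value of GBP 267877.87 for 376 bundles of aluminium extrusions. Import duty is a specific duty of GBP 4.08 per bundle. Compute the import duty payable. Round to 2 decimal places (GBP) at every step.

Import duty: GBP 1534.08

Import duty = 376 × 4.08 = 1534.08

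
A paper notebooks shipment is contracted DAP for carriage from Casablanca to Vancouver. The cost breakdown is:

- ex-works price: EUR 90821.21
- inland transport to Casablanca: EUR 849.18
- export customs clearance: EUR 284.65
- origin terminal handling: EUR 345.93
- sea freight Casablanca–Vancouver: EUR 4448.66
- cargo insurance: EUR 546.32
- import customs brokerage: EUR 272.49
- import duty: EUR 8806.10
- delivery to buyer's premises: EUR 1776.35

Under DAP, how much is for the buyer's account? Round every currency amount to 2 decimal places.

DAP: the seller bears all costs to the named destination except import duty and clearance.
Seller's account: goods 90821.21 + inland to port 849.18 + export clearance 284.65 + origin terminal 345.93 + freight 4448.66 + insurance 546.32 + delivery 1776.35 = 99072.30
Buyer's account: brokerage 272.49 + duty 8806.10 = 9078.59

Buyer's account: EUR 9078.59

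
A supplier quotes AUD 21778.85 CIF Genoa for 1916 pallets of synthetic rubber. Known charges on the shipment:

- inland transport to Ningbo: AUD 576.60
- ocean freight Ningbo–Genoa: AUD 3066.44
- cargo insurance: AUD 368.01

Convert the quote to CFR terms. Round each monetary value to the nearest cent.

CFR price: AUD 21410.84

Not relevant to the conversion: inland to port, freight — on the seller under both CIF and CFR; already in the CIF price and stays in the CFR price.
From CIF to CFR, the seller no longer bears: insurance.
CFR price = 21778.85 − 368.01 = 21410.84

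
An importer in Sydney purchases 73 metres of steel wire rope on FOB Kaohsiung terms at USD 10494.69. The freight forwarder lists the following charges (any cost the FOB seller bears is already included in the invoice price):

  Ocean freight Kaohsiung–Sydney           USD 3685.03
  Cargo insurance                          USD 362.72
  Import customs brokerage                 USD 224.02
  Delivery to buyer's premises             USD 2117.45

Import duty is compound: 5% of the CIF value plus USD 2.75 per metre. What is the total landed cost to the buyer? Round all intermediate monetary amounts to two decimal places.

FOB: the seller bears costs until goods are on board at the origin port; the buyer bears freight, insurance and all costs thereafter.
CIF value = FOB price + freight + insurance = 10494.69 + 3685.03 + 362.72 = 14542.44
Ad valorem component: 14542.44 × 5% = 727.12
Specific component: 73 × 2.75 = 200.75
Import duty = 727.12 + 200.75 = 927.87
Buyer bears: freight 3685.03 + insurance 362.72 + brokerage 224.02 + delivery 2117.45 + duty 927.87 = 7317.09
Landed cost = invoice 10494.69 + 7317.09 = 17811.78

Total landed cost: USD 17811.78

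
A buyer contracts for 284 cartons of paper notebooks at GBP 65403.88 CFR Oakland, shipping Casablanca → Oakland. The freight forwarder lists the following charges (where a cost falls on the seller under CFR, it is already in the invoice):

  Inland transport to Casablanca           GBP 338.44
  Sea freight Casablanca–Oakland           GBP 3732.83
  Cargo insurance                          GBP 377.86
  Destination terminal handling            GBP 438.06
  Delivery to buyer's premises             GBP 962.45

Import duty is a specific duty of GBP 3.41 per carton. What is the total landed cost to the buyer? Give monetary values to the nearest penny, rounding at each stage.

CFR: the seller pays costs through ocean freight to the destination port, but not insurance.
Already in the invoice (seller's account under CFR): inland to port, freight — exclude.
CIF value = CFR price + insurance = 65403.88 + 377.86 = 65781.74
Import duty = 284 × 3.41 = 968.44
Buyer bears: insurance 377.86 + destination terminal 438.06 + delivery 962.45 + duty 968.44 = 2746.81
Landed cost = invoice 65403.88 + 2746.81 = 68150.69

Total landed cost: GBP 68150.69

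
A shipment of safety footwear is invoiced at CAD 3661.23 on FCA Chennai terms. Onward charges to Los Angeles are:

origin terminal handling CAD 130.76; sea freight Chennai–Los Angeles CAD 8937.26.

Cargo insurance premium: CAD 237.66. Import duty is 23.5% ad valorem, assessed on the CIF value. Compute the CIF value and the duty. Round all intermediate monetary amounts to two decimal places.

CIF value: CAD 12966.91; import duty: CAD 3047.22

CIF = FCA price + pre-shipment costs + freight + insurance
CIF = 3661.23 + 130.76 + 8937.26 + 237.66 = 12966.91
Import duty = 12966.91 × 23.5% = 3047.22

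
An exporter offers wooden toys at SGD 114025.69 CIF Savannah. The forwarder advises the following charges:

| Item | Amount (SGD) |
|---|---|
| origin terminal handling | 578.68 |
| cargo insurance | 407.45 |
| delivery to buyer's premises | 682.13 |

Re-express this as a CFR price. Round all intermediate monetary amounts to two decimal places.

Not relevant to the conversion: origin terminal — on the seller under both CIF and CFR; already in the CIF price and stays in the CFR price. delivery — on the buyer under both terms; not part of either seller's price.
From CIF to CFR, the seller no longer bears: insurance.
CFR price = 114025.69 − 407.45 = 113618.24

CFR price: SGD 113618.24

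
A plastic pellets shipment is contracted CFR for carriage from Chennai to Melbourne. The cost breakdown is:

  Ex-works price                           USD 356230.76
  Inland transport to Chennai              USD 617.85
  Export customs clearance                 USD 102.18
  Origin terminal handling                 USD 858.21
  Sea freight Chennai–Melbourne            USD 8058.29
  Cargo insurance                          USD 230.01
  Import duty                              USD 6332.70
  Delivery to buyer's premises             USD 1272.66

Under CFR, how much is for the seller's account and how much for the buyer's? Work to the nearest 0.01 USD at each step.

Seller: USD 365867.29; buyer: USD 7835.37

CFR: the seller pays costs through ocean freight to the destination port, but not insurance.
Seller's account: goods 356230.76 + inland to port 617.85 + export clearance 102.18 + origin terminal 858.21 + freight 8058.29 = 365867.29
Buyer's account: insurance 230.01 + duty 6332.70 + delivery 1272.66 = 7835.37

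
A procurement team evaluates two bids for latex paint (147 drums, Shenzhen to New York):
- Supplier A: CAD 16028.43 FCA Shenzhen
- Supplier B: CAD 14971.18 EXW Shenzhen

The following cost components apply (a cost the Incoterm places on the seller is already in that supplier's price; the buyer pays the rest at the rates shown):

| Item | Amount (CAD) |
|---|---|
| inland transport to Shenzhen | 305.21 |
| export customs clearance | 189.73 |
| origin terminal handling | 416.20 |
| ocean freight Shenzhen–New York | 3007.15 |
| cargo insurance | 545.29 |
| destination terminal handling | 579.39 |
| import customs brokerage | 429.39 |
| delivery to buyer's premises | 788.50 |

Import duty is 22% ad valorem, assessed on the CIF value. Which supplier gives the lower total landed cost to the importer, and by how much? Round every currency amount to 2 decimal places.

Supplier B is cheaper by CAD 686.02

Supplier A (FCA):
CIF value = FCA price + origin terminal + freight + insurance = 16028.43 + 416.20 + 3007.15 + 545.29 = 19997.07
Import duty = 19997.07 × 22% = 4399.36
Buyer bears (A): 416.20 + 3007.15 + 545.29 + 579.39 + 429.39 + 788.50 = 5765.92
Landed cost (A) = invoice 16028.43 + 5765.92 + duty 4399.36 = 26193.71
Supplier B (EXW):
CIF value = EXW price + inland to port + export clearance + origin terminal + freight + insurance = 14971.18 + 305.21 + 189.73 + 416.20 + 3007.15 + 545.29 = 19434.76
Import duty = 19434.76 × 22% = 4275.65
Buyer bears (B): 305.21 + 189.73 + 416.20 + 3007.15 + 545.29 + 579.39 + 429.39 + 788.50 = 6260.86
Landed cost (B) = invoice 14971.18 + 6260.86 + duty 4275.65 = 25507.69
Difference = |26193.71 − 25507.69| = 686.02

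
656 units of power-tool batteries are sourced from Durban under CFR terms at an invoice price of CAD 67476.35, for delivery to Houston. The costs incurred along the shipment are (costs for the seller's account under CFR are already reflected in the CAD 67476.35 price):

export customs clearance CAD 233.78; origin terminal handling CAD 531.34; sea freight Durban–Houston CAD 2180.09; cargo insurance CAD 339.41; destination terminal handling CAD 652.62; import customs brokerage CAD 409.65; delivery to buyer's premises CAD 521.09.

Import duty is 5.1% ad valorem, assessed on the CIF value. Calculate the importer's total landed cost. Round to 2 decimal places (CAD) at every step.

CFR: the seller pays costs through ocean freight to the destination port, but not insurance.
Already in the invoice (seller's account under CFR): export clearance, origin terminal, freight — exclude.
CIF value = CFR price + insurance = 67476.35 + 339.41 = 67815.76
Import duty = 67815.76 × 5.1% = 3458.60
Buyer bears: insurance 339.41 + destination terminal 652.62 + brokerage 409.65 + delivery 521.09 + duty 3458.60 = 5381.37
Landed cost = invoice 67476.35 + 5381.37 = 72857.72

Total landed cost: CAD 72857.72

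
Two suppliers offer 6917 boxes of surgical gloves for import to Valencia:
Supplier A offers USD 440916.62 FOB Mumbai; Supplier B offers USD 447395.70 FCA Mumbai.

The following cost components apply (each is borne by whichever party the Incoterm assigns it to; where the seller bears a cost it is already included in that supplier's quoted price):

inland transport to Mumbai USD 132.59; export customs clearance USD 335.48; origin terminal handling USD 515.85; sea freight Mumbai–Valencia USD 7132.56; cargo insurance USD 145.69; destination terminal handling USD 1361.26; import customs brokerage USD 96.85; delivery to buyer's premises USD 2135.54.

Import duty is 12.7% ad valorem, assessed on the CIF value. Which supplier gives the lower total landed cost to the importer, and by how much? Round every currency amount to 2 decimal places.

Supplier A (FOB):
CIF value = FOB price + freight + insurance = 440916.62 + 7132.56 + 145.69 = 448194.87
Import duty = 448194.87 × 12.7% = 56920.75
Buyer bears (A): 7132.56 + 145.69 + 1361.26 + 96.85 + 2135.54 = 10871.90
Landed cost (A) = invoice 440916.62 + 10871.90 + duty 56920.75 = 508709.27
Supplier B (FCA):
CIF value = FCA price + origin terminal + freight + insurance = 447395.70 + 515.85 + 7132.56 + 145.69 = 455189.80
Import duty = 455189.80 × 12.7% = 57809.10
Buyer bears (B): 515.85 + 7132.56 + 145.69 + 1361.26 + 96.85 + 2135.54 = 11387.75
Landed cost (B) = invoice 447395.70 + 11387.75 + duty 57809.10 = 516592.55
Difference = |508709.27 − 516592.55| = 7883.28

Supplier A is cheaper by USD 7883.28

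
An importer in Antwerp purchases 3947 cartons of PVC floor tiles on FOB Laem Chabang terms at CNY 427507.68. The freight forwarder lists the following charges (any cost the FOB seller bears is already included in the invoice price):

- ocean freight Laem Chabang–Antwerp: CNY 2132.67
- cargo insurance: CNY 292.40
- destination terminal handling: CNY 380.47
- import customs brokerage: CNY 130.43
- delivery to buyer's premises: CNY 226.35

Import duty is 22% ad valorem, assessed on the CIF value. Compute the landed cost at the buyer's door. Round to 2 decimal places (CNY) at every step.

FOB: the seller bears costs until goods are on board at the origin port; the buyer bears freight, insurance and all costs thereafter.
CIF value = FOB price + freight + insurance = 427507.68 + 2132.67 + 292.40 = 429932.75
Import duty = 429932.75 × 22% = 94585.21
Buyer bears: freight 2132.67 + insurance 292.40 + destination terminal 380.47 + brokerage 130.43 + delivery 226.35 + duty 94585.21 = 97747.53
Landed cost = invoice 427507.68 + 97747.53 = 525255.21

Total landed cost: CNY 525255.21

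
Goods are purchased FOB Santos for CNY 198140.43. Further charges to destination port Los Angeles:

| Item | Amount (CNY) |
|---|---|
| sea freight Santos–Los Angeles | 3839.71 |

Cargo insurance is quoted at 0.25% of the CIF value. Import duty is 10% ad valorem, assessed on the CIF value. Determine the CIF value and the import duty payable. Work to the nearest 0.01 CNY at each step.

Let C be the CIF value. C = FOB price + freight + 0.25% × C
C − 0.25% × C = 198140.43 + 3839.71
0.9975 × C = 201980.14
C = 201980.14 / 0.9975 = 202486.36
Insurance premium = 0.25% × 202486.36 = 506.22
Import duty = 202486.36 × 10% = 20248.64

CIF value: CNY 202486.36; import duty: CNY 20248.64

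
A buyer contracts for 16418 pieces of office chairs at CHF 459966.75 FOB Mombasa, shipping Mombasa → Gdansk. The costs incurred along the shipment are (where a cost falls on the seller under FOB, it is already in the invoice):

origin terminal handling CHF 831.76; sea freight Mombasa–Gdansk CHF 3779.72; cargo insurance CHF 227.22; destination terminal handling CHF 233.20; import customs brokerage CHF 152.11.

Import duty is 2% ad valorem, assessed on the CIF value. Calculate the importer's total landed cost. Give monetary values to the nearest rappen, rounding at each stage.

Total landed cost: CHF 473638.47

FOB: the seller bears costs until goods are on board at the origin port; the buyer bears freight, insurance and all costs thereafter.
Already in the invoice (seller's account under FOB): origin terminal — exclude.
CIF value = FOB price + freight + insurance = 459966.75 + 3779.72 + 227.22 = 463973.69
Import duty = 463973.69 × 2% = 9279.47
Buyer bears: freight 3779.72 + insurance 227.22 + destination terminal 233.20 + brokerage 152.11 + duty 9279.47 = 13671.72
Landed cost = invoice 459966.75 + 13671.72 = 473638.47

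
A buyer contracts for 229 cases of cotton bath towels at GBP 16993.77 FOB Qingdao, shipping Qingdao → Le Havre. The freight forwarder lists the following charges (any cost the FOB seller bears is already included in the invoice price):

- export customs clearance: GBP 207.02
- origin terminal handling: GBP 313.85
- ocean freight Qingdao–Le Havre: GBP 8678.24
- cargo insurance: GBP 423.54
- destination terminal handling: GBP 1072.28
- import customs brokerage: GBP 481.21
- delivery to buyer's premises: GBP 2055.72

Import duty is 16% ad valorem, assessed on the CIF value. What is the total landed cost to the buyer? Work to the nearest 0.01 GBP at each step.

FOB: the seller bears costs until goods are on board at the origin port; the buyer bears freight, insurance and all costs thereafter.
Already in the invoice (seller's account under FOB): export clearance, origin terminal — exclude.
CIF value = FOB price + freight + insurance = 16993.77 + 8678.24 + 423.54 = 26095.55
Import duty = 26095.55 × 16% = 4175.29
Buyer bears: freight 8678.24 + insurance 423.54 + destination terminal 1072.28 + brokerage 481.21 + delivery 2055.72 + duty 4175.29 = 16886.28
Landed cost = invoice 16993.77 + 16886.28 = 33880.05

Total landed cost: GBP 33880.05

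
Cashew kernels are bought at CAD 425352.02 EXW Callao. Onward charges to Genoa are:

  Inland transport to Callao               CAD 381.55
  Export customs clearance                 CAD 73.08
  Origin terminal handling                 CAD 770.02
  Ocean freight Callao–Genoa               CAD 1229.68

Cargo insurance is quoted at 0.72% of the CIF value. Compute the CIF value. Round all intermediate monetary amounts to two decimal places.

CIF value: CAD 430908.89

Let C be the CIF value. C = EXW price + pre-shipment costs + freight + 0.72% × C
C − 0.72% × C = 425352.02 + 381.55 + 73.08 + 770.02 + 1229.68
0.9928 × C = 427806.35
C = 427806.35 / 0.9928 = 430908.89
Insurance premium = 0.72% × 430908.89 = 3102.54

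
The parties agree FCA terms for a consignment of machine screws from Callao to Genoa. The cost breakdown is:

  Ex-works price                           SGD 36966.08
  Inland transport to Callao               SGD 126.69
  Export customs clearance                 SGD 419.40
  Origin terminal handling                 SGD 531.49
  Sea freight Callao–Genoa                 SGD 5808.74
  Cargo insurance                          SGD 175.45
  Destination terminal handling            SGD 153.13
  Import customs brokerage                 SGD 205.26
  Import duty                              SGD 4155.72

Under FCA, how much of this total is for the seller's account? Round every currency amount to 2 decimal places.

FCA: the seller delivers export-cleared goods to the carrier; the buyer bears costs from that point.
Seller's account: goods 36966.08 + inland to port 126.69 + export clearance 419.40 = 37512.17
Buyer's account: origin terminal 531.49 + freight 5808.74 + insurance 175.45 + destination terminal 153.13 + brokerage 205.26 + duty 4155.72 = 11029.79

Seller's account: SGD 37512.17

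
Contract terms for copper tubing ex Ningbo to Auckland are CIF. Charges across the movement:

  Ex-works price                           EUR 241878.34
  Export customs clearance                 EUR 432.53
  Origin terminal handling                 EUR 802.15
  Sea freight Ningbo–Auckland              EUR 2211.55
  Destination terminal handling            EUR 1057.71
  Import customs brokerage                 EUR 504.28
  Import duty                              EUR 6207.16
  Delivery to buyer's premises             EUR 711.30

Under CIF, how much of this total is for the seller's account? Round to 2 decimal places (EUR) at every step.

Seller's account: EUR 245324.57

CIF: the seller pays costs through ocean freight and marine insurance to the destination port.
Seller's account: goods 241878.34 + export clearance 432.53 + origin terminal 802.15 + freight 2211.55 = 245324.57
Buyer's account: destination terminal 1057.71 + brokerage 504.28 + duty 6207.16 + delivery 711.30 = 8480.45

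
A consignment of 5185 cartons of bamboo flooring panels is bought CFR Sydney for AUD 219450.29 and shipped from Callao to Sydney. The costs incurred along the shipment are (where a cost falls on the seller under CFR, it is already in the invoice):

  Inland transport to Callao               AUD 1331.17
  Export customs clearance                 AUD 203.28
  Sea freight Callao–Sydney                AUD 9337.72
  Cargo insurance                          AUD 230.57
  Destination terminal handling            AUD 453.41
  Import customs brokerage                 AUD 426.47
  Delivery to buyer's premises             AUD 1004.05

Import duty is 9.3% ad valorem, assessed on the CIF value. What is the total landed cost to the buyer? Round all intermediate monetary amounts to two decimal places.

CFR: the seller pays costs through ocean freight to the destination port, but not insurance.
Already in the invoice (seller's account under CFR): inland to port, export clearance, freight — exclude.
CIF value = CFR price + insurance = 219450.29 + 230.57 = 219680.86
Import duty = 219680.86 × 9.3% = 20430.32
Buyer bears: insurance 230.57 + destination terminal 453.41 + brokerage 426.47 + delivery 1004.05 + duty 20430.32 = 22544.82
Landed cost = invoice 219450.29 + 22544.82 = 241995.11

Total landed cost: AUD 241995.11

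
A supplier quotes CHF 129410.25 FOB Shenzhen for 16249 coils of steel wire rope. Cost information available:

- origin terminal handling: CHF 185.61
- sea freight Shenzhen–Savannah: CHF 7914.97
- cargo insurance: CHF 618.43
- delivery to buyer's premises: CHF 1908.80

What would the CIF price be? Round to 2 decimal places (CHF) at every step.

CIF price: CHF 137943.65

Not relevant to the conversion: origin terminal — on the seller under both FOB and CIF; already in the FOB price and stays in the CIF price. delivery — on the buyer under both terms; not part of either seller's price.
From FOB to CIF, the seller additionally bears: freight, insurance.
CIF price = 129410.25 + 7914.97 + 618.43 = 137943.65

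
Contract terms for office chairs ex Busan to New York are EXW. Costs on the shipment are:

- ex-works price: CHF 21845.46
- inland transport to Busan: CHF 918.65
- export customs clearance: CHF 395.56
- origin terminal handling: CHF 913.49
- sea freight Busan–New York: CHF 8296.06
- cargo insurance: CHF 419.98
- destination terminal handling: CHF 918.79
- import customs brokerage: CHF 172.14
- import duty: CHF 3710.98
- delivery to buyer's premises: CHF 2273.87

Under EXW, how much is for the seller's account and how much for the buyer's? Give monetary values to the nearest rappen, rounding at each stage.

Seller: CHF 21845.46; buyer: CHF 18019.52

EXW: the seller makes goods available at their premises; the buyer bears all onward costs.
Seller's account: goods 21845.46 = 21845.46
Buyer's account: inland to port 918.65 + export clearance 395.56 + origin terminal 913.49 + freight 8296.06 + insurance 419.98 + destination terminal 918.79 + brokerage 172.14 + duty 3710.98 + delivery 2273.87 = 18019.52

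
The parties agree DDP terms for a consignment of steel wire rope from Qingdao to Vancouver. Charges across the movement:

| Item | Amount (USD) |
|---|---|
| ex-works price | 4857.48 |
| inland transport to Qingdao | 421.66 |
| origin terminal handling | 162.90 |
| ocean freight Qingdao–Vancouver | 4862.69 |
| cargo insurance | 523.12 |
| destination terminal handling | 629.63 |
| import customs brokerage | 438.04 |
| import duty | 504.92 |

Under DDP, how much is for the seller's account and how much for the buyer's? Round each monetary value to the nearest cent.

DDP: the seller bears all costs including import duty.
Seller's account: goods 4857.48 + inland to port 421.66 + origin terminal 162.90 + freight 4862.69 + insurance 523.12 + destination terminal 629.63 + brokerage 438.04 + duty 504.92 = 12400.44
Buyer's account: 0.00

Seller: USD 12400.44; buyer: USD 0.00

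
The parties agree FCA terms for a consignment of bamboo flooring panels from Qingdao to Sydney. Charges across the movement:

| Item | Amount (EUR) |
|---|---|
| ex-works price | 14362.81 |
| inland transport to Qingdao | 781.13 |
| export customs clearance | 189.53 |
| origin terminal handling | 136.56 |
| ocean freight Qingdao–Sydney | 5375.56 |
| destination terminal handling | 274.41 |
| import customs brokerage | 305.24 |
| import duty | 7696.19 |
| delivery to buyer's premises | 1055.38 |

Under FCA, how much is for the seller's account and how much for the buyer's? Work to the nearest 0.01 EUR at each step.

FCA: the seller delivers export-cleared goods to the carrier; the buyer bears costs from that point.
Seller's account: goods 14362.81 + inland to port 781.13 + export clearance 189.53 = 15333.47
Buyer's account: origin terminal 136.56 + freight 5375.56 + destination terminal 274.41 + brokerage 305.24 + duty 7696.19 + delivery 1055.38 = 14843.34

Seller: EUR 15333.47; buyer: EUR 14843.34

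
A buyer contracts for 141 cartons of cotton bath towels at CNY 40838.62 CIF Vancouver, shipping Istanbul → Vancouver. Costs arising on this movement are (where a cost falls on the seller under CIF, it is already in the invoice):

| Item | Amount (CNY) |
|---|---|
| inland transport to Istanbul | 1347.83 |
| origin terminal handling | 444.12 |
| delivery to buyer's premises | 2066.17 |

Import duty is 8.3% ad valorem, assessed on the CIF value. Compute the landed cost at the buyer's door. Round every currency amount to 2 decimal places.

Total landed cost: CNY 46294.40

CIF: the seller pays costs through ocean freight and marine insurance to the destination port.
Already in the invoice (seller's account under CIF): inland to port, origin terminal — exclude.
The CIF price already equals the CIF value: 40838.62
Import duty = 40838.62 × 8.3% = 3389.61
Buyer bears: delivery 2066.17 + duty 3389.61 = 5455.78
Landed cost = invoice 40838.62 + 5455.78 = 46294.40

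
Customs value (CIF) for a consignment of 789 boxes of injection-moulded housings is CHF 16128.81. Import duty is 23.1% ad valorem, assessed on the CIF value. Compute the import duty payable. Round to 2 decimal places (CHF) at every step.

Import duty = 16128.81 × 23.1% = 3725.76

Import duty: CHF 3725.76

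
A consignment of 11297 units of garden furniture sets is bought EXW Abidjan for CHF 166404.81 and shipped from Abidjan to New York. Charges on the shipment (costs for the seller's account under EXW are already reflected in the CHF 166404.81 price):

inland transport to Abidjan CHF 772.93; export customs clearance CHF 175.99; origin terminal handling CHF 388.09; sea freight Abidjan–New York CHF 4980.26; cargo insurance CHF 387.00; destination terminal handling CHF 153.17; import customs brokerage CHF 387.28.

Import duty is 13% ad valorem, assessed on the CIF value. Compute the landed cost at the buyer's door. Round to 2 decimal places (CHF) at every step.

EXW: the seller makes goods available at their premises; the buyer bears all onward costs.
CIF value = EXW price + inland to port + export clearance + origin terminal + freight + insurance = 166404.81 + 772.93 + 175.99 + 388.09 + 4980.26 + 387.00 = 173109.08
Import duty = 173109.08 × 13% = 22504.18
Buyer bears: inland to port 772.93 + export clearance 175.99 + origin terminal 388.09 + freight 4980.26 + insurance 387.00 + destination terminal 153.17 + brokerage 387.28 + duty 22504.18 = 29748.90
Landed cost = invoice 166404.81 + 29748.90 = 196153.71

Total landed cost: CHF 196153.71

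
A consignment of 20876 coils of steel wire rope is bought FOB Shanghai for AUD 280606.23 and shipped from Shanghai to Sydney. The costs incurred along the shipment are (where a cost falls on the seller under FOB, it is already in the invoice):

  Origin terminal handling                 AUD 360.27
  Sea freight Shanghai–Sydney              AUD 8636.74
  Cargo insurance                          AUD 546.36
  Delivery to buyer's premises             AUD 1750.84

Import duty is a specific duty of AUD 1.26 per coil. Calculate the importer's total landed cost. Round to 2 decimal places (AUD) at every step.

Total landed cost: AUD 317843.93

FOB: the seller bears costs until goods are on board at the origin port; the buyer bears freight, insurance and all costs thereafter.
Already in the invoice (seller's account under FOB): origin terminal — exclude.
CIF value = FOB price + freight + insurance = 280606.23 + 8636.74 + 546.36 = 289789.33
Import duty = 20876 × 1.26 = 26303.76
Buyer bears: freight 8636.74 + insurance 546.36 + delivery 1750.84 + duty 26303.76 = 37237.70
Landed cost = invoice 280606.23 + 37237.70 = 317843.93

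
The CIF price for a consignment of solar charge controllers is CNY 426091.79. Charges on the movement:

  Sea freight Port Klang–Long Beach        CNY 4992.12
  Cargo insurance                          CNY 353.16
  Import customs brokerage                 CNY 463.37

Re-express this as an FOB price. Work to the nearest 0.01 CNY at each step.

Not relevant to the conversion: brokerage — on the buyer under both terms; not part of either seller's price.
From CIF to FOB, the seller no longer bears: freight, insurance.
FOB price = 426091.79 − 4992.12 − 353.16 = 420746.51

FOB price: CNY 420746.51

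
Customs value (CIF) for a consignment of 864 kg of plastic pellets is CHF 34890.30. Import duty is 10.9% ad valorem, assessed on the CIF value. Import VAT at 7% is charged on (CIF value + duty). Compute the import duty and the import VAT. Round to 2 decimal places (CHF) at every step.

Import duty: CHF 3803.04; import VAT: CHF 2708.53

Import duty = 34890.30 × 10.9% = 3803.04
VAT base = CIF + duty = 34890.30 + 3803.04 = 38693.34
Import VAT = 38693.34 × 7% = 2708.53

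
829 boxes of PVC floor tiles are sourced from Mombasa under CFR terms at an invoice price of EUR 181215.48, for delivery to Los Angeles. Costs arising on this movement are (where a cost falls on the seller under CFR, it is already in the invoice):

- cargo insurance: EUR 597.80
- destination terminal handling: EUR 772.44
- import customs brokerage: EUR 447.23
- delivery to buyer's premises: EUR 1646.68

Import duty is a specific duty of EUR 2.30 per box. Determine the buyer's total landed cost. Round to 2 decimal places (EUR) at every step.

Total landed cost: EUR 186586.33

CFR: the seller pays costs through ocean freight to the destination port, but not insurance.
CIF value = CFR price + insurance = 181215.48 + 597.80 = 181813.28
Import duty = 829 × 2.30 = 1906.70
Buyer bears: insurance 597.80 + destination terminal 772.44 + brokerage 447.23 + delivery 1646.68 + duty 1906.70 = 5370.85
Landed cost = invoice 181215.48 + 5370.85 = 186586.33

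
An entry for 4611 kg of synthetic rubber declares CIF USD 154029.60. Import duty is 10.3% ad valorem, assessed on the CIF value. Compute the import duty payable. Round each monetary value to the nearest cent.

Import duty = 154029.60 × 10.3% = 15865.05

Import duty: USD 15865.05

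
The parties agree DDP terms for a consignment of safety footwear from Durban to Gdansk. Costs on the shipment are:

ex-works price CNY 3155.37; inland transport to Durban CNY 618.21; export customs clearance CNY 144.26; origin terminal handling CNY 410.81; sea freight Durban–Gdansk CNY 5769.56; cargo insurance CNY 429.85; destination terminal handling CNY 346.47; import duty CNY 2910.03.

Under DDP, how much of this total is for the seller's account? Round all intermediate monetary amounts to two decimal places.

Seller's account: CNY 13784.56

DDP: the seller bears all costs including import duty.
Seller's account: goods 3155.37 + inland to port 618.21 + export clearance 144.26 + origin terminal 410.81 + freight 5769.56 + insurance 429.85 + destination terminal 346.47 + duty 2910.03 = 13784.56
Buyer's account: 0.00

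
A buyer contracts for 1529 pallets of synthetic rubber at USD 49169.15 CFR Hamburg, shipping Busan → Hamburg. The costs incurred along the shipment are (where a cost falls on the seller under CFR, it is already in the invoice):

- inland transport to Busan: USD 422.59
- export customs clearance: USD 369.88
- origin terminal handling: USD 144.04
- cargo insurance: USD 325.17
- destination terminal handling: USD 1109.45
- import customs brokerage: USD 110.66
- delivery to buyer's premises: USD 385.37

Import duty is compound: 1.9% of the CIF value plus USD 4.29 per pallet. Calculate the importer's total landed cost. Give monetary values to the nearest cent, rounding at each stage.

CFR: the seller pays costs through ocean freight to the destination port, but not insurance.
Already in the invoice (seller's account under CFR): inland to port, export clearance, origin terminal — exclude.
CIF value = CFR price + insurance = 49169.15 + 325.17 = 49494.32
Ad valorem component: 49494.32 × 1.9% = 940.39
Specific component: 1529 × 4.29 = 6559.41
Import duty = 940.39 + 6559.41 = 7499.80
Buyer bears: insurance 325.17 + destination terminal 1109.45 + brokerage 110.66 + delivery 385.37 + duty 7499.80 = 9430.45
Landed cost = invoice 49169.15 + 9430.45 = 58599.60

Total landed cost: USD 58599.60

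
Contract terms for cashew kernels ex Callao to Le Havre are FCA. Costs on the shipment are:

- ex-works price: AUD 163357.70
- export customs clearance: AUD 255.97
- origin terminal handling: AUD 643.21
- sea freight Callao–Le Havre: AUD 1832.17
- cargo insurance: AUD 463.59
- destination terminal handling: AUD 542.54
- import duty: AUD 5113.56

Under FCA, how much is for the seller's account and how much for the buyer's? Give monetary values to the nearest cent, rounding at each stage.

Seller: AUD 163613.67; buyer: AUD 8595.07

FCA: the seller delivers export-cleared goods to the carrier; the buyer bears costs from that point.
Seller's account: goods 163357.70 + export clearance 255.97 = 163613.67
Buyer's account: origin terminal 643.21 + freight 1832.17 + insurance 463.59 + destination terminal 542.54 + duty 5113.56 = 8595.07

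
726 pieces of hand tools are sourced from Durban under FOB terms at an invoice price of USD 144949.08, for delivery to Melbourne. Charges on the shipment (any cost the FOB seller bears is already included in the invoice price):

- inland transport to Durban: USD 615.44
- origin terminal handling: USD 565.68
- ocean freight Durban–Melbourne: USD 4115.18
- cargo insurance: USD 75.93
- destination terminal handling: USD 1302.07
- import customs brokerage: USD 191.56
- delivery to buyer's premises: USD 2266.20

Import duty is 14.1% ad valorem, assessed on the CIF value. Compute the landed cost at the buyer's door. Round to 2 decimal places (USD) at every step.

Total landed cost: USD 173928.79

FOB: the seller bears costs until goods are on board at the origin port; the buyer bears freight, insurance and all costs thereafter.
Already in the invoice (seller's account under FOB): inland to port, origin terminal — exclude.
CIF value = FOB price + freight + insurance = 144949.08 + 4115.18 + 75.93 = 149140.19
Import duty = 149140.19 × 14.1% = 21028.77
Buyer bears: freight 4115.18 + insurance 75.93 + destination terminal 1302.07 + brokerage 191.56 + delivery 2266.20 + duty 21028.77 = 28979.71
Landed cost = invoice 144949.08 + 28979.71 = 173928.79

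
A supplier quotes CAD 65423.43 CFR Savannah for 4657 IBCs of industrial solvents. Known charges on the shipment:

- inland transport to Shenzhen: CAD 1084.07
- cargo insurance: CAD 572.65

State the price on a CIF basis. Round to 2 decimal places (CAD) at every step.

Not relevant to the conversion: inland to port — on the seller under both CFR and CIF; already in the CFR price and stays in the CIF price.
From CFR to CIF, the seller additionally bears: insurance.
CIF price = 65423.43 + 572.65 = 65996.08

CIF price: CAD 65996.08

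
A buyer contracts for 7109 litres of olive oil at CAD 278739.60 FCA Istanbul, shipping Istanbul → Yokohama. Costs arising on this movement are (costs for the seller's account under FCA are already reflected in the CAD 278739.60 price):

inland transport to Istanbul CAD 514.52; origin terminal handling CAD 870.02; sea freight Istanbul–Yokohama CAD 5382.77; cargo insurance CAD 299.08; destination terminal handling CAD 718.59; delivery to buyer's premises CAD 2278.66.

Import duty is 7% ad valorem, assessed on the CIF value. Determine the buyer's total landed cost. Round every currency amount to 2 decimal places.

Total landed cost: CAD 308259.12

FCA: the seller delivers export-cleared goods to the carrier; the buyer bears costs from that point.
Already in the invoice (seller's account under FCA): inland to port — exclude.
CIF value = FCA price + origin terminal + freight + insurance = 278739.60 + 870.02 + 5382.77 + 299.08 = 285291.47
Import duty = 285291.47 × 7% = 19970.40
Buyer bears: origin terminal 870.02 + freight 5382.77 + insurance 299.08 + destination terminal 718.59 + delivery 2278.66 + duty 19970.40 = 29519.52
Landed cost = invoice 278739.60 + 29519.52 = 308259.12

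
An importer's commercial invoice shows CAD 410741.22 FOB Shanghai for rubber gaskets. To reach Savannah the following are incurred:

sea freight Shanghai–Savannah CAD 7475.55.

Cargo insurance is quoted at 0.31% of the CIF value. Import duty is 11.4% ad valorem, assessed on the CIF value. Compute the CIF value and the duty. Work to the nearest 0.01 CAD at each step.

Let C be the CIF value. C = FOB price + freight + 0.31% × C
C − 0.31% × C = 410741.22 + 7475.55
0.9969 × C = 418216.77
C = 418216.77 / 0.9969 = 419517.27
Insurance premium = 0.31% × 419517.27 = 1300.50
Import duty = 419517.27 × 11.4% = 47824.97

CIF value: CAD 419517.27; import duty: CAD 47824.97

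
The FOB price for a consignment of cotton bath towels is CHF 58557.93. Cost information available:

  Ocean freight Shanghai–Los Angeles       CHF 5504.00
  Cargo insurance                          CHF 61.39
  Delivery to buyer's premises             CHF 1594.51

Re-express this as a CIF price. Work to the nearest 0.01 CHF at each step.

Not relevant to the conversion: delivery — on the buyer under both terms; not part of either seller's price.
From FOB to CIF, the seller additionally bears: freight, insurance.
CIF price = 58557.93 + 5504.00 + 61.39 = 64123.32

CIF price: CHF 64123.32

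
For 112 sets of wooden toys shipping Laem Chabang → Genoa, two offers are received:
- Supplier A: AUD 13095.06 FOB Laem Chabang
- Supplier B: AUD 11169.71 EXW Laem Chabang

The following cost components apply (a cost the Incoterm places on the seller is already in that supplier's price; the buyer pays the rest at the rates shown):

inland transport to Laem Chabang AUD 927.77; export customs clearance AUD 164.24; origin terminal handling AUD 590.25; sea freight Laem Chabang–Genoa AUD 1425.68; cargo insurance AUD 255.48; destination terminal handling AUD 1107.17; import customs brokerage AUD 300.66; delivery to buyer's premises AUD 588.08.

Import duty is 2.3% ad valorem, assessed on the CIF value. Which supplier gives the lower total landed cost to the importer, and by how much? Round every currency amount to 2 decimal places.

Supplier A (FOB):
CIF value = FOB price + freight + insurance = 13095.06 + 1425.68 + 255.48 = 14776.22
Import duty = 14776.22 × 2.3% = 339.85
Buyer bears (A): 1425.68 + 255.48 + 1107.17 + 300.66 + 588.08 = 3677.07
Landed cost (A) = invoice 13095.06 + 3677.07 + duty 339.85 = 17111.98
Supplier B (EXW):
CIF value = EXW price + inland to port + export clearance + origin terminal + freight + insurance = 11169.71 + 927.77 + 164.24 + 590.25 + 1425.68 + 255.48 = 14533.13
Import duty = 14533.13 × 2.3% = 334.26
Buyer bears (B): 927.77 + 164.24 + 590.25 + 1425.68 + 255.48 + 1107.17 + 300.66 + 588.08 = 5359.33
Landed cost (B) = invoice 11169.71 + 5359.33 + duty 334.26 = 16863.30
Difference = |17111.98 − 16863.30| = 248.68

Supplier B is cheaper by AUD 248.68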